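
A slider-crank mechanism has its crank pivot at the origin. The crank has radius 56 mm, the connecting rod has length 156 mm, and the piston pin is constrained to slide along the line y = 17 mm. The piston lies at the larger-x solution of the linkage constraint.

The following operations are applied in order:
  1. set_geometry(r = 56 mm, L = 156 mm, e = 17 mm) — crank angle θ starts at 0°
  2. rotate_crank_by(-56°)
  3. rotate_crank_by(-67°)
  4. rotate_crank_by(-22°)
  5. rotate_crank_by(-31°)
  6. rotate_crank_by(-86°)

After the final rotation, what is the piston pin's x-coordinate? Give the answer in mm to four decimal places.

set_geometry: r = 56 mm, L = 156 mm, e = 17 mm; θ ← 0°
rotate_crank_by(-56°): θ ← 0° -56° = -56°
rotate_crank_by(-67°): θ ← -56° -67° = -123°
rotate_crank_by(-22°): θ ← -123° -22° = -145°
rotate_crank_by(-31°): θ ← -145° -31° = -176°
rotate_crank_by(-86°): θ ← -176° -86° = -262°
crank pin P = (r cos θ, r sin θ) = (-7.793694, 55.455012)
h = r sin θ − e = 55.455012 − 17 = 38.455012
x = r cos θ + √(L² − h²) = -7.793694 + √(24336.0 − 1478.7879) = -7.793694 + 151.186018 = 143.392324

143.3923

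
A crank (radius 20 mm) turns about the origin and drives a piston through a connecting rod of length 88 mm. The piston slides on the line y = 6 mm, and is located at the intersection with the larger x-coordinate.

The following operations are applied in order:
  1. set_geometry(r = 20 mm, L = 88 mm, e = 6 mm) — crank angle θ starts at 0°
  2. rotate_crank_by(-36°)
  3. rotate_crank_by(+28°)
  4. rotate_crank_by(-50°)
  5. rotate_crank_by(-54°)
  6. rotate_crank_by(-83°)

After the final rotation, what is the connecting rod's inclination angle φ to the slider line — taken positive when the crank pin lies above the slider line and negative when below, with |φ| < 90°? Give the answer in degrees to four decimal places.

set_geometry: r = 20 mm, L = 88 mm, e = 6 mm; θ ← 0°
rotate_crank_by(-36°): θ ← 0° -36° = -36°
rotate_crank_by(+28°): θ ← -36° +28° = -8°
rotate_crank_by(-50°): θ ← -8° -50° = -58°
rotate_crank_by(-54°): θ ← -58° -54° = -112°
rotate_crank_by(-83°): θ ← -112° -83° = -195°
crank pin P = (r cos θ, r sin θ) = (-19.318517, 5.176381)
h = r sin θ − e = 5.176381 − 6 = -0.823619
sin φ = h / L = -0.823619 / 88 = -0.00935931
φ = arcsin(-0.00935931) = -0.536257°

-0.5363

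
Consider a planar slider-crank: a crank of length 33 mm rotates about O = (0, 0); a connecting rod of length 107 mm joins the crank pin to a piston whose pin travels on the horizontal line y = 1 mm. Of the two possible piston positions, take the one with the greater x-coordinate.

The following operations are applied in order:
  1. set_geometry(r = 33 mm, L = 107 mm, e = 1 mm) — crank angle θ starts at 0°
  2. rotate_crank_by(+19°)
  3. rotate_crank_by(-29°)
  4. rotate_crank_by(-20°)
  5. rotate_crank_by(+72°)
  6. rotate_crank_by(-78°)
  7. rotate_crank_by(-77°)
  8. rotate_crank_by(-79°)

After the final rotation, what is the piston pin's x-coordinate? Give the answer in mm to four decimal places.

set_geometry: r = 33 mm, L = 107 mm, e = 1 mm; θ ← 0°
rotate_crank_by(+19°): θ ← 0° +19° = 19°
rotate_crank_by(-29°): θ ← 19° -29° = -10°
rotate_crank_by(-20°): θ ← -10° -20° = -30°
rotate_crank_by(+72°): θ ← -30° +72° = 42°
rotate_crank_by(-78°): θ ← 42° -78° = -36°
rotate_crank_by(-77°): θ ← -36° -77° = -113°
rotate_crank_by(-79°): θ ← -113° -79° = -192°
crank pin P = (r cos θ, r sin θ) = (-32.278871, 6.861086)
h = r sin θ − e = 6.861086 − 1 = 5.861086
x = r cos θ + √(L² − h²) = -32.278871 + √(11449.0 − 34.3523) = -32.278871 + 106.839355 = 74.560484

74.5605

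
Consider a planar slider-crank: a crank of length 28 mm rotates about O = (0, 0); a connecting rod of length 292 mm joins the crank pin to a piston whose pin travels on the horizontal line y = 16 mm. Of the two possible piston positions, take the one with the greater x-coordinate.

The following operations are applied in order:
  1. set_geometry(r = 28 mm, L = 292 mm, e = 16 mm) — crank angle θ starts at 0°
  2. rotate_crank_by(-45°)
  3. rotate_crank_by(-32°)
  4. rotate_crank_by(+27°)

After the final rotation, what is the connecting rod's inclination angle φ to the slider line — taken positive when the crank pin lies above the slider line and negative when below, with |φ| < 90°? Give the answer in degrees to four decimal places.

-7.3685

set_geometry: r = 28 mm, L = 292 mm, e = 16 mm; θ ← 0°
rotate_crank_by(-45°): θ ← 0° -45° = -45°
rotate_crank_by(-32°): θ ← -45° -32° = -77°
rotate_crank_by(+27°): θ ← -77° +27° = -50°
crank pin P = (r cos θ, r sin θ) = (17.998053, -21.449244)
h = r sin θ − e = -21.449244 − 16 = -37.449244
sin φ = h / L = -37.449244 / 292 = -0.12825084
φ = arcsin(-0.12825084) = -7.368527°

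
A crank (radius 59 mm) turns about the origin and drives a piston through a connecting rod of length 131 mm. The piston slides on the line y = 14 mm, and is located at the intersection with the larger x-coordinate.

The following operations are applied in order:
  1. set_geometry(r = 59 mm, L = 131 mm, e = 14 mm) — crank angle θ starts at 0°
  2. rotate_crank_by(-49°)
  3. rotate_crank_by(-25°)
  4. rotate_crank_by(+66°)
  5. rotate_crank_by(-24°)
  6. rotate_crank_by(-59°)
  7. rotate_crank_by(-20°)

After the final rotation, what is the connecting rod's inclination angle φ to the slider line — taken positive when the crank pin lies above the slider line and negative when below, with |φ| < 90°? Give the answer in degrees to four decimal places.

set_geometry: r = 59 mm, L = 131 mm, e = 14 mm; θ ← 0°
rotate_crank_by(-49°): θ ← 0° -49° = -49°
rotate_crank_by(-25°): θ ← -49° -25° = -74°
rotate_crank_by(+66°): θ ← -74° +66° = -8°
rotate_crank_by(-24°): θ ← -8° -24° = -32°
rotate_crank_by(-59°): θ ← -32° -59° = -91°
rotate_crank_by(-20°): θ ← -91° -20° = -111°
crank pin P = (r cos θ, r sin θ) = (-21.143709, -55.081245)
h = r sin θ − e = -55.081245 − 14 = -69.081245
sin φ = h / L = -69.081245 / 131 = -0.52733775
φ = arcsin(-0.52733775) = -31.825753°

-31.8258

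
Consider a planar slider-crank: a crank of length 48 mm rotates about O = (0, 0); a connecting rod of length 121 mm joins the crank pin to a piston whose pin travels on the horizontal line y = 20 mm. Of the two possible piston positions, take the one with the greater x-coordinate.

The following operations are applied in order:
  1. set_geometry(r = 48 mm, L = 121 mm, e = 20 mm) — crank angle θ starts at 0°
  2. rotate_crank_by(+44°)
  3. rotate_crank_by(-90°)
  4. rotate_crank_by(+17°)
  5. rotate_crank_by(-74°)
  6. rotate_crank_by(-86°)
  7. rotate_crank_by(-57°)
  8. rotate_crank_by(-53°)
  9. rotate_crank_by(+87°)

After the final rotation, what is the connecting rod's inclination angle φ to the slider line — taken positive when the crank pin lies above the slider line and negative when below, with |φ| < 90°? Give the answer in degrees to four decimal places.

set_geometry: r = 48 mm, L = 121 mm, e = 20 mm; θ ← 0°
rotate_crank_by(+44°): θ ← 0° +44° = 44°
rotate_crank_by(-90°): θ ← 44° -90° = -46°
rotate_crank_by(+17°): θ ← -46° +17° = -29°
rotate_crank_by(-74°): θ ← -29° -74° = -103°
rotate_crank_by(-86°): θ ← -103° -86° = -189°
rotate_crank_by(-57°): θ ← -189° -57° = -246°
rotate_crank_by(-53°): θ ← -246° -53° = -299°
rotate_crank_by(+87°): θ ← -299° +87° = -212°
crank pin P = (r cos θ, r sin θ) = (-40.706309, 25.436125)
h = r sin θ − e = 25.436125 − 20 = 5.436125
sin φ = h / L = 5.436125 / 121 = 0.04492665
φ = arcsin(0.04492665) = 2.574974°

2.5750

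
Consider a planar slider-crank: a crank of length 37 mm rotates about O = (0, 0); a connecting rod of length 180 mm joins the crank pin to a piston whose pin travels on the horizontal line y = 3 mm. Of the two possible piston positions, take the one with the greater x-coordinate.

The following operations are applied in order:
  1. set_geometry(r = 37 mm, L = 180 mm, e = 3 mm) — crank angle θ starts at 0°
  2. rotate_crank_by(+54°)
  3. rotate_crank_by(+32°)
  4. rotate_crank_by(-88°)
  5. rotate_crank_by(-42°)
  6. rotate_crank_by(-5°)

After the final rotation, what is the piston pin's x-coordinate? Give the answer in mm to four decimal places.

set_geometry: r = 37 mm, L = 180 mm, e = 3 mm; θ ← 0°
rotate_crank_by(+54°): θ ← 0° +54° = 54°
rotate_crank_by(+32°): θ ← 54° +32° = 86°
rotate_crank_by(-88°): θ ← 86° -88° = -2°
rotate_crank_by(-42°): θ ← -2° -42° = -44°
rotate_crank_by(-5°): θ ← -44° -5° = -49°
crank pin P = (r cos θ, r sin θ) = (24.274184, -27.924254)
h = r sin θ − e = -27.924254 − 3 = -30.924254
x = r cos θ + √(L² − h²) = 24.274184 + √(32400.0 − 956.3095) = 24.274184 + 177.323688 = 201.597873

201.5979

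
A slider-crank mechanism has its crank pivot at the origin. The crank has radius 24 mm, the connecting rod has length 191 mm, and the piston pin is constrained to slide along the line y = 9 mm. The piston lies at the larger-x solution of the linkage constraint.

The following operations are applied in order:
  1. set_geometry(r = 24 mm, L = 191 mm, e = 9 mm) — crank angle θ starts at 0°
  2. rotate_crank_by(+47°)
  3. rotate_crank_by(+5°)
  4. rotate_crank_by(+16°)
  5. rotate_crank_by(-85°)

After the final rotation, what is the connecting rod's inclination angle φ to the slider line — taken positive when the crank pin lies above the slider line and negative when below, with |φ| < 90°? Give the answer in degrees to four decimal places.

set_geometry: r = 24 mm, L = 191 mm, e = 9 mm; θ ← 0°
rotate_crank_by(+47°): θ ← 0° +47° = 47°
rotate_crank_by(+5°): θ ← 47° +5° = 52°
rotate_crank_by(+16°): θ ← 52° +16° = 68°
rotate_crank_by(-85°): θ ← 68° -85° = -17°
crank pin P = (r cos θ, r sin θ) = (22.951314, -7.016921)
h = r sin θ − e = -7.016921 − 9 = -16.016921
sin φ = h / L = -16.016921 / 191 = -0.08385822
φ = arcsin(-0.08385822) = -4.810372°

-4.8104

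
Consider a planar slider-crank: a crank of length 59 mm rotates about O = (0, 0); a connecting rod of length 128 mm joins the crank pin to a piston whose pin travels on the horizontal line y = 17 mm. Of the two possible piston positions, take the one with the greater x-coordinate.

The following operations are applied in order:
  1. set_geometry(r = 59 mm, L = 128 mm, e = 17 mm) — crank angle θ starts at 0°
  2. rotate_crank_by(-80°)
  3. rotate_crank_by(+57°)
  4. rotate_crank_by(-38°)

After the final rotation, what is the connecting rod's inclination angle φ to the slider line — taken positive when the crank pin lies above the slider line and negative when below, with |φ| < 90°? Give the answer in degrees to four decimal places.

-32.4089

set_geometry: r = 59 mm, L = 128 mm, e = 17 mm; θ ← 0°
rotate_crank_by(-80°): θ ← 0° -80° = -80°
rotate_crank_by(+57°): θ ← -80° +57° = -23°
rotate_crank_by(-38°): θ ← -23° -38° = -61°
crank pin P = (r cos θ, r sin θ) = (28.603768, -51.602563)
h = r sin θ − e = -51.602563 − 17 = -68.602563
sin φ = h / L = -68.602563 / 128 = -0.53595752
φ = arcsin(-0.53595752) = -32.408871°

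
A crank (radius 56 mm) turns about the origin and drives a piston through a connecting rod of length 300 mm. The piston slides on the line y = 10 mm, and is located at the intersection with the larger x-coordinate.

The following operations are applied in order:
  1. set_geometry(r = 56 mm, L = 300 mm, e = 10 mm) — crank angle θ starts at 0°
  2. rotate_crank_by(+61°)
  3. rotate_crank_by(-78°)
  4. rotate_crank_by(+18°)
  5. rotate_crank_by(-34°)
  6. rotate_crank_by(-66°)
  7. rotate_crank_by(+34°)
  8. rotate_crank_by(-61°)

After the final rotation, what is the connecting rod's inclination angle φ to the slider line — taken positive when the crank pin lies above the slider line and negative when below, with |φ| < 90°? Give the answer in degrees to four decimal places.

-10.6232

set_geometry: r = 56 mm, L = 300 mm, e = 10 mm; θ ← 0°
rotate_crank_by(+61°): θ ← 0° +61° = 61°
rotate_crank_by(-78°): θ ← 61° -78° = -17°
rotate_crank_by(+18°): θ ← -17° +18° = 1°
rotate_crank_by(-34°): θ ← 1° -34° = -33°
rotate_crank_by(-66°): θ ← -33° -66° = -99°
rotate_crank_by(+34°): θ ← -99° +34° = -65°
rotate_crank_by(-61°): θ ← -65° -61° = -126°
crank pin P = (r cos θ, r sin θ) = (-32.915974, -45.304952)
h = r sin θ − e = -45.304952 − 10 = -55.304952
sin φ = h / L = -55.304952 / 300 = -0.18434984
φ = arcsin(-0.18434984) = -10.623229°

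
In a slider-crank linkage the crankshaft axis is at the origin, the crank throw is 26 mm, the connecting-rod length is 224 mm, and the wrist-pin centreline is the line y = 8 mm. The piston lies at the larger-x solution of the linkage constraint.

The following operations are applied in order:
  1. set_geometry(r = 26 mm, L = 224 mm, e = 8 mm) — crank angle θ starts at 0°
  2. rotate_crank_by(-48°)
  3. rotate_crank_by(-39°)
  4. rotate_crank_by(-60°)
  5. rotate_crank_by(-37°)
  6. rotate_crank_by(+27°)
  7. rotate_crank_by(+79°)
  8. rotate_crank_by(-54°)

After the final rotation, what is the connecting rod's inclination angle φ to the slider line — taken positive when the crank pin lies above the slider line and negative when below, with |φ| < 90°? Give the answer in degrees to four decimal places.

-7.0059

set_geometry: r = 26 mm, L = 224 mm, e = 8 mm; θ ← 0°
rotate_crank_by(-48°): θ ← 0° -48° = -48°
rotate_crank_by(-39°): θ ← -48° -39° = -87°
rotate_crank_by(-60°): θ ← -87° -60° = -147°
rotate_crank_by(-37°): θ ← -147° -37° = -184°
rotate_crank_by(+27°): θ ← -184° +27° = -157°
rotate_crank_by(+79°): θ ← -157° +79° = -78°
rotate_crank_by(-54°): θ ← -78° -54° = -132°
crank pin P = (r cos θ, r sin θ) = (-17.397396, -19.321765)
h = r sin θ − e = -19.321765 − 8 = -27.321765
sin φ = h / L = -27.321765 / 224 = -0.12197217
φ = arcsin(-0.12197217) = -7.005936°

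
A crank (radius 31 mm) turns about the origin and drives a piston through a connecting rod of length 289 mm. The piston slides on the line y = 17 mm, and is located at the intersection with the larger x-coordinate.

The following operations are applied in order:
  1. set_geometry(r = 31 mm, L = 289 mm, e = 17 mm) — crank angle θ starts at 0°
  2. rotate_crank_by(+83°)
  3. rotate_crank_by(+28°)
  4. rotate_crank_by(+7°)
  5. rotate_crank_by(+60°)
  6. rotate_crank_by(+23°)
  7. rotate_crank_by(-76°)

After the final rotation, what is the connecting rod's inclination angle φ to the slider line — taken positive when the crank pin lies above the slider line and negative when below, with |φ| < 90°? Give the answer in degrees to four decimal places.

set_geometry: r = 31 mm, L = 289 mm, e = 17 mm; θ ← 0°
rotate_crank_by(+83°): θ ← 0° +83° = 83°
rotate_crank_by(+28°): θ ← 83° +28° = 111°
rotate_crank_by(+7°): θ ← 111° +7° = 118°
rotate_crank_by(+60°): θ ← 118° +60° = 178°
rotate_crank_by(+23°): θ ← 178° +23° = 201°
rotate_crank_by(-76°): θ ← 201° -76° = 125°
crank pin P = (r cos θ, r sin θ) = (-17.780870, 25.393713)
h = r sin θ − e = 25.393713 − 17 = 8.393713
sin φ = h / L = 8.393713 / 289 = 0.02904399
φ = arcsin(0.02904399) = 1.664332°

1.6643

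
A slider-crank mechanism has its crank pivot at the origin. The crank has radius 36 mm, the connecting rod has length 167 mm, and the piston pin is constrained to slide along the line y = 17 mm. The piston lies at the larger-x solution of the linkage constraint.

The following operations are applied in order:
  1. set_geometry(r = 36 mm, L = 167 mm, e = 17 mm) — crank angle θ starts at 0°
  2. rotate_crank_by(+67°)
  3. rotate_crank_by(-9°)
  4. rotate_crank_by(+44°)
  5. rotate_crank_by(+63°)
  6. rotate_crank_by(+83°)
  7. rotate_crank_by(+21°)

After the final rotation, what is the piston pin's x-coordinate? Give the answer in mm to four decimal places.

set_geometry: r = 36 mm, L = 167 mm, e = 17 mm; θ ← 0°
rotate_crank_by(+67°): θ ← 0° +67° = 67°
rotate_crank_by(-9°): θ ← 67° -9° = 58°
rotate_crank_by(+44°): θ ← 58° +44° = 102°
rotate_crank_by(+63°): θ ← 102° +63° = 165°
rotate_crank_by(+83°): θ ← 165° +83° = 248°
rotate_crank_by(+21°): θ ← 248° +21° = 269°
crank pin P = (r cos θ, r sin θ) = (-0.628287, -35.994517)
h = r sin θ − e = -35.994517 − 17 = -52.994517
x = r cos θ + √(L² − h²) = -0.628287 + √(27889.0 − 2808.4188) = -0.628287 + 158.368498 = 157.740211

157.7402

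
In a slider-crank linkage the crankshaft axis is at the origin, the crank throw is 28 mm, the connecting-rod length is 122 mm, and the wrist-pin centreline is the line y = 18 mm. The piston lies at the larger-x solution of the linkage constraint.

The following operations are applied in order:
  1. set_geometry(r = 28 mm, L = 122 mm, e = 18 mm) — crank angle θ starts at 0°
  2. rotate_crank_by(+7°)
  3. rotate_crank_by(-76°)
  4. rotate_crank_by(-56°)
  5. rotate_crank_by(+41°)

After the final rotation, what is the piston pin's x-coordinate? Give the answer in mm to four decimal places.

set_geometry: r = 28 mm, L = 122 mm, e = 18 mm; θ ← 0°
rotate_crank_by(+7°): θ ← 0° +7° = 7°
rotate_crank_by(-76°): θ ← 7° -76° = -69°
rotate_crank_by(-56°): θ ← -69° -56° = -125°
rotate_crank_by(+41°): θ ← -125° +41° = -84°
crank pin P = (r cos θ, r sin θ) = (2.926797, -27.846613)
h = r sin θ − e = -27.846613 − 18 = -45.846613
x = r cos θ + √(L² − h²) = 2.926797 + √(14884.0 − 2101.9119) = 2.926797 + 113.057897 = 115.984694

115.9847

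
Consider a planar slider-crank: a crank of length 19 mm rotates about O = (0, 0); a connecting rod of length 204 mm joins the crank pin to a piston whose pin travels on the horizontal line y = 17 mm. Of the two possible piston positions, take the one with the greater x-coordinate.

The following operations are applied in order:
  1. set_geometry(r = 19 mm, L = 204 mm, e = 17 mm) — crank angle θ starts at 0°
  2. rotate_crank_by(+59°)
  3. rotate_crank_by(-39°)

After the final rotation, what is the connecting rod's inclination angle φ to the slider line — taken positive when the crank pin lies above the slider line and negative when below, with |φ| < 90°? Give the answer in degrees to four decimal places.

set_geometry: r = 19 mm, L = 204 mm, e = 17 mm; θ ← 0°
rotate_crank_by(+59°): θ ← 0° +59° = 59°
rotate_crank_by(-39°): θ ← 59° -39° = 20°
crank pin P = (r cos θ, r sin θ) = (17.854160, 6.498383)
h = r sin θ − e = 6.498383 − 17 = -10.501617
sin φ = h / L = -10.501617 / 204 = -0.05147852
φ = arcsin(-0.05147852) = -2.950806°

-2.9508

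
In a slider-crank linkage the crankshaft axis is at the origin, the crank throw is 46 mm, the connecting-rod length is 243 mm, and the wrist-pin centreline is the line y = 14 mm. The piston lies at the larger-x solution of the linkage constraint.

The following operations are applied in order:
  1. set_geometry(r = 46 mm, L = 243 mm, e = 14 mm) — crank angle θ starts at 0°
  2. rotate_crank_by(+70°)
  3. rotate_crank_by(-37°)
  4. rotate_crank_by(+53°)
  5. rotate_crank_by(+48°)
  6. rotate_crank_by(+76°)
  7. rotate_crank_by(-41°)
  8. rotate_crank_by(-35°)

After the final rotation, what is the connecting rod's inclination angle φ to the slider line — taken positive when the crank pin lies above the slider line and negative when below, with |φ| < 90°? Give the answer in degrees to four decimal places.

set_geometry: r = 46 mm, L = 243 mm, e = 14 mm; θ ← 0°
rotate_crank_by(+70°): θ ← 0° +70° = 70°
rotate_crank_by(-37°): θ ← 70° -37° = 33°
rotate_crank_by(+53°): θ ← 33° +53° = 86°
rotate_crank_by(+48°): θ ← 86° +48° = 134°
rotate_crank_by(+76°): θ ← 134° +76° = 210°
rotate_crank_by(-41°): θ ← 210° -41° = 169°
rotate_crank_by(-35°): θ ← 169° -35° = 134°
crank pin P = (r cos θ, r sin θ) = (-31.954285, 33.089631)
h = r sin θ − e = 33.089631 − 14 = 19.089631
sin φ = h / L = 19.089631 / 243 = 0.07855815
φ = arcsin(0.07855815) = 4.505693°

4.5057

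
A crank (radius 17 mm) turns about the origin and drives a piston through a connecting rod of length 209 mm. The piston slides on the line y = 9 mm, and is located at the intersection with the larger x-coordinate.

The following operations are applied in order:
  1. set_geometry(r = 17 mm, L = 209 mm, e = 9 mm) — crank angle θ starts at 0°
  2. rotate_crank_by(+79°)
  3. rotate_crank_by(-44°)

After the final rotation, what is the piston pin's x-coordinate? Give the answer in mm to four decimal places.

set_geometry: r = 17 mm, L = 209 mm, e = 9 mm; θ ← 0°
rotate_crank_by(+79°): θ ← 0° +79° = 79°
rotate_crank_by(-44°): θ ← 79° -44° = 35°
crank pin P = (r cos θ, r sin θ) = (13.925585, 9.750799)
h = r sin θ − e = 9.750799 − 9 = 0.750799
x = r cos θ + √(L² − h²) = 13.925585 + √(43681.0 − 0.5637) = 13.925585 + 208.998651 = 222.924236

222.9242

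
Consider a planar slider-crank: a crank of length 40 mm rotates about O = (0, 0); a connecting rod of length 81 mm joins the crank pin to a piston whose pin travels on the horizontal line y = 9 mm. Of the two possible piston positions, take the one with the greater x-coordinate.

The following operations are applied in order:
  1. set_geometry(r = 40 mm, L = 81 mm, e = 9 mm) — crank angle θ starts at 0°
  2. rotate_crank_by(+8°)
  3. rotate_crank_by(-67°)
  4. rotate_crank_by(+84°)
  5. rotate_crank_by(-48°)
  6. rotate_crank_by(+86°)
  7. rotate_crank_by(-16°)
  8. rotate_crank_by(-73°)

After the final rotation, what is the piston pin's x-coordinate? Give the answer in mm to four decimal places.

112.4822

set_geometry: r = 40 mm, L = 81 mm, e = 9 mm; θ ← 0°
rotate_crank_by(+8°): θ ← 0° +8° = 8°
rotate_crank_by(-67°): θ ← 8° -67° = -59°
rotate_crank_by(+84°): θ ← -59° +84° = 25°
rotate_crank_by(-48°): θ ← 25° -48° = -23°
rotate_crank_by(+86°): θ ← -23° +86° = 63°
rotate_crank_by(-16°): θ ← 63° -16° = 47°
rotate_crank_by(-73°): θ ← 47° -73° = -26°
crank pin P = (r cos θ, r sin θ) = (35.951762, -17.534846)
h = r sin θ − e = -17.534846 − 9 = -26.534846
x = r cos θ + √(L² − h²) = 35.951762 + √(6561.0 − 704.0980) = 35.951762 + 76.530399 = 112.482161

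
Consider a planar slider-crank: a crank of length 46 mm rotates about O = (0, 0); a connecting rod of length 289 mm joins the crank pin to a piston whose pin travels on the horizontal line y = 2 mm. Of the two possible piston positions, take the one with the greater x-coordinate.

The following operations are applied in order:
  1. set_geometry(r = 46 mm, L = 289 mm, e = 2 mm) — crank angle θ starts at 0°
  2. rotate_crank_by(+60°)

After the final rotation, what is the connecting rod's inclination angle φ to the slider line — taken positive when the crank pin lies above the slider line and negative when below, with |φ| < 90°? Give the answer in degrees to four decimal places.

7.5230

set_geometry: r = 46 mm, L = 289 mm, e = 2 mm; θ ← 0°
rotate_crank_by(+60°): θ ← 0° +60° = 60°
crank pin P = (r cos θ, r sin θ) = (23.000000, 39.837169)
h = r sin θ − e = 39.837169 − 2 = 37.837169
sin φ = h / L = 37.837169 / 289 = 0.13092446
φ = arcsin(0.13092446) = 7.523017°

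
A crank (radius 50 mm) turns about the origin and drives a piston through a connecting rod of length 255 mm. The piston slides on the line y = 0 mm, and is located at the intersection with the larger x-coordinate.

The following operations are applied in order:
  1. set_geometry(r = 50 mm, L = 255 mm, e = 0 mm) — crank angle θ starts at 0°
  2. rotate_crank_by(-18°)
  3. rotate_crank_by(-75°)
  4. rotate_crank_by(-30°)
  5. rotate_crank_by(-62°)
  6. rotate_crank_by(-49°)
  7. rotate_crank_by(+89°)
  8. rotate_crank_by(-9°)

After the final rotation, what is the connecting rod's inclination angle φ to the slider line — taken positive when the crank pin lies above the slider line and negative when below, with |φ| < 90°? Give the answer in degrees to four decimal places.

-4.9310

set_geometry: r = 50 mm, L = 255 mm, e = 0 mm; θ ← 0°
rotate_crank_by(-18°): θ ← 0° -18° = -18°
rotate_crank_by(-75°): θ ← -18° -75° = -93°
rotate_crank_by(-30°): θ ← -93° -30° = -123°
rotate_crank_by(-62°): θ ← -123° -62° = -185°
rotate_crank_by(-49°): θ ← -185° -49° = -234°
rotate_crank_by(+89°): θ ← -234° +89° = -145°
rotate_crank_by(-9°): θ ← -145° -9° = -154°
crank pin P = (r cos θ, r sin θ) = (-44.939702, -21.918557)
h = r sin θ − e = -21.918557 − 0 = -21.918557
sin φ = h / L = -21.918557 / 255 = -0.08595513
φ = arcsin(-0.08595513) = -4.930951°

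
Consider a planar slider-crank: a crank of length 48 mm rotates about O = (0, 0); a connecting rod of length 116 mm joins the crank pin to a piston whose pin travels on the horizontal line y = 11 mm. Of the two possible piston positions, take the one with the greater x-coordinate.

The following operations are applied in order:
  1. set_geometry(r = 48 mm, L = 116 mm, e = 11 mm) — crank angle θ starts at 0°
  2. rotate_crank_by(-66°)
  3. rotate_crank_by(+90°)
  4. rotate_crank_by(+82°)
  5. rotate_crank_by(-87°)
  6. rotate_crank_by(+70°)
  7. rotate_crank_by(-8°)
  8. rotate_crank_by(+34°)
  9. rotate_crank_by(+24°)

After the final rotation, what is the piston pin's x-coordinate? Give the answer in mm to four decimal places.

set_geometry: r = 48 mm, L = 116 mm, e = 11 mm; θ ← 0°
rotate_crank_by(-66°): θ ← 0° -66° = -66°
rotate_crank_by(+90°): θ ← -66° +90° = 24°
rotate_crank_by(+82°): θ ← 24° +82° = 106°
rotate_crank_by(-87°): θ ← 106° -87° = 19°
rotate_crank_by(+70°): θ ← 19° +70° = 89°
rotate_crank_by(-8°): θ ← 89° -8° = 81°
rotate_crank_by(+34°): θ ← 81° +34° = 115°
rotate_crank_by(+24°): θ ← 115° +24° = 139°
crank pin P = (r cos θ, r sin θ) = (-36.226060, 31.490833)
h = r sin θ − e = 31.490833 − 11 = 20.490833
x = r cos θ + √(L² − h²) = -36.226060 + √(13456.0 − 419.8743) = -36.226060 + 114.175854 = 77.949795

77.9498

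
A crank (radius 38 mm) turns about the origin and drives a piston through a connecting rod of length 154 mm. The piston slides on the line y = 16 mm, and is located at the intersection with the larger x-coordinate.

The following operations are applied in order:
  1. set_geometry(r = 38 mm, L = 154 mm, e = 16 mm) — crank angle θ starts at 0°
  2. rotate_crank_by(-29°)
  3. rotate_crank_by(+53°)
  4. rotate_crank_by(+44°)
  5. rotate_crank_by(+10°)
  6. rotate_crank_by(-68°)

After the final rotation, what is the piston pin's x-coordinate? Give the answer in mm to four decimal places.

191.1355

set_geometry: r = 38 mm, L = 154 mm, e = 16 mm; θ ← 0°
rotate_crank_by(-29°): θ ← 0° -29° = -29°
rotate_crank_by(+53°): θ ← -29° +53° = 24°
rotate_crank_by(+44°): θ ← 24° +44° = 68°
rotate_crank_by(+10°): θ ← 68° +10° = 78°
rotate_crank_by(-68°): θ ← 78° -68° = 10°
crank pin P = (r cos θ, r sin θ) = (37.422695, 6.598631)
h = r sin θ − e = 6.598631 − 16 = -9.401369
x = r cos θ + √(L² − h²) = 37.422695 + √(23716.0 − 88.3857) = 37.422695 + 153.712765 = 191.135460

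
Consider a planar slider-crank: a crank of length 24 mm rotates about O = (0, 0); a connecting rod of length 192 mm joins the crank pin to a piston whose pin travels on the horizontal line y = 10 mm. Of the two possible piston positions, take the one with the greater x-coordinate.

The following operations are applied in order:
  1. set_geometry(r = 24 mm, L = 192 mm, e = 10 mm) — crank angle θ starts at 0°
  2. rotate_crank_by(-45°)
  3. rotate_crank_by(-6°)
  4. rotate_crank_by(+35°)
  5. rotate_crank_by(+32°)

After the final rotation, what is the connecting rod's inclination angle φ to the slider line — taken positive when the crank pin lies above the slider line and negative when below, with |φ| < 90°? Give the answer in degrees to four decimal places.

-1.0101

set_geometry: r = 24 mm, L = 192 mm, e = 10 mm; θ ← 0°
rotate_crank_by(-45°): θ ← 0° -45° = -45°
rotate_crank_by(-6°): θ ← -45° -6° = -51°
rotate_crank_by(+35°): θ ← -51° +35° = -16°
rotate_crank_by(+32°): θ ← -16° +32° = 16°
crank pin P = (r cos θ, r sin θ) = (23.070281, 6.615297)
h = r sin θ − e = 6.615297 − 10 = -3.384703
sin φ = h / L = -3.384703 / 192 = -0.01762866
φ = arcsin(-0.01762866) = -1.010100°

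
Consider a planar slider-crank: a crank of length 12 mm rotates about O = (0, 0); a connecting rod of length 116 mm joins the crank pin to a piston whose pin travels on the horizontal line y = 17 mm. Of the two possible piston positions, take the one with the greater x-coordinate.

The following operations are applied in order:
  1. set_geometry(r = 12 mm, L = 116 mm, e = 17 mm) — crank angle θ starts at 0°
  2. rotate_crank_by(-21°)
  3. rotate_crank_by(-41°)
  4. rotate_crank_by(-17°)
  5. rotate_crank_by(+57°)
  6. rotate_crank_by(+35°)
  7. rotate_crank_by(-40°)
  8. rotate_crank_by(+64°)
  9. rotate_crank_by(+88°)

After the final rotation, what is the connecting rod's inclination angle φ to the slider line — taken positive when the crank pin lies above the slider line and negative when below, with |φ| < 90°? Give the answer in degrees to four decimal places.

-3.5438

set_geometry: r = 12 mm, L = 116 mm, e = 17 mm; θ ← 0°
rotate_crank_by(-21°): θ ← 0° -21° = -21°
rotate_crank_by(-41°): θ ← -21° -41° = -62°
rotate_crank_by(-17°): θ ← -62° -17° = -79°
rotate_crank_by(+57°): θ ← -79° +57° = -22°
rotate_crank_by(+35°): θ ← -22° +35° = 13°
rotate_crank_by(-40°): θ ← 13° -40° = -27°
rotate_crank_by(+64°): θ ← -27° +64° = 37°
rotate_crank_by(+88°): θ ← 37° +88° = 125°
crank pin P = (r cos θ, r sin θ) = (-6.882917, 9.829825)
h = r sin θ − e = 9.829825 − 17 = -7.170175
sin φ = h / L = -7.170175 / 116 = -0.06181186
φ = arcsin(-0.06181186) = -3.543818°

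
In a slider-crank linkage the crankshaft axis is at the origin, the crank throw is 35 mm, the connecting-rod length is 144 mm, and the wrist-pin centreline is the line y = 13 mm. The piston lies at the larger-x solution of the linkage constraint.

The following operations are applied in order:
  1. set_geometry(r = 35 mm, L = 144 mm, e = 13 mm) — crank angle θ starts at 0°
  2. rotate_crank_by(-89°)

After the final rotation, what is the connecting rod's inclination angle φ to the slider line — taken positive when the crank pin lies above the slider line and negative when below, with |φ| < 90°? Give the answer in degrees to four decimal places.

set_geometry: r = 35 mm, L = 144 mm, e = 13 mm; θ ← 0°
rotate_crank_by(-89°): θ ← 0° -89° = -89°
crank pin P = (r cos θ, r sin θ) = (0.610834, -34.994669)
h = r sin θ − e = -34.994669 − 13 = -47.994669
sin φ = h / L = -47.994669 / 144 = -0.33329631
φ = arcsin(-0.33329631) = -19.468971°

-19.4690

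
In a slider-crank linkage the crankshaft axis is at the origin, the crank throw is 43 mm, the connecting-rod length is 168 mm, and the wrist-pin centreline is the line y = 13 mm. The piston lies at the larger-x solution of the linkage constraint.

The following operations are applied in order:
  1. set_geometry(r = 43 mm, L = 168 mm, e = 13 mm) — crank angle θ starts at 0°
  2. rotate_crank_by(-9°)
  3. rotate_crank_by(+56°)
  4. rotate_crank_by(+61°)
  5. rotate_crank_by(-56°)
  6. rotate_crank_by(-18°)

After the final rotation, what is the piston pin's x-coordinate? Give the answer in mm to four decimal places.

set_geometry: r = 43 mm, L = 168 mm, e = 13 mm; θ ← 0°
rotate_crank_by(-9°): θ ← 0° -9° = -9°
rotate_crank_by(+56°): θ ← -9° +56° = 47°
rotate_crank_by(+61°): θ ← 47° +61° = 108°
rotate_crank_by(-56°): θ ← 108° -56° = 52°
rotate_crank_by(-18°): θ ← 52° -18° = 34°
crank pin P = (r cos θ, r sin θ) = (35.648616, 24.045295)
h = r sin θ − e = 24.045295 − 13 = 11.045295
x = r cos θ + √(L² − h²) = 35.648616 + √(28224.0 − 121.9985) = 35.648616 + 167.636516 = 203.285132

203.2851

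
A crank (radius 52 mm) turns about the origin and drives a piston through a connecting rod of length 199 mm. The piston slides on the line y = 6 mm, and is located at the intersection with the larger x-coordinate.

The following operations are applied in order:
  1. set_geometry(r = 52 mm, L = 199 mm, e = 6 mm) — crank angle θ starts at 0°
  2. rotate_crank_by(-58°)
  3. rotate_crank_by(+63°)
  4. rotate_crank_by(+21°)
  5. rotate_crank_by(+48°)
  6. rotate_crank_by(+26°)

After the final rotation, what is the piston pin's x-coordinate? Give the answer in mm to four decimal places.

184.7667

set_geometry: r = 52 mm, L = 199 mm, e = 6 mm; θ ← 0°
rotate_crank_by(-58°): θ ← 0° -58° = -58°
rotate_crank_by(+63°): θ ← -58° +63° = 5°
rotate_crank_by(+21°): θ ← 5° +21° = 26°
rotate_crank_by(+48°): θ ← 26° +48° = 74°
rotate_crank_by(+26°): θ ← 74° +26° = 100°
crank pin P = (r cos θ, r sin θ) = (-9.029705, 51.210003)
h = r sin θ − e = 51.210003 − 6 = 45.210003
x = r cos θ + √(L² − h²) = -9.029705 + √(39601.0 − 2043.9444) = -9.029705 + 193.796428 = 184.766723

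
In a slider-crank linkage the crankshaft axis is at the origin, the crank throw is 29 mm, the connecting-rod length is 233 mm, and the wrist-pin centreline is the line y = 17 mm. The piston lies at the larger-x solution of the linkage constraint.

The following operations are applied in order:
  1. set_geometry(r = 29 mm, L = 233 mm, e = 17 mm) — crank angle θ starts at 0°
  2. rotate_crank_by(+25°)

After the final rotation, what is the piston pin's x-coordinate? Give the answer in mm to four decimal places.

set_geometry: r = 29 mm, L = 233 mm, e = 17 mm; θ ← 0°
rotate_crank_by(+25°): θ ← 0° +25° = 25°
crank pin P = (r cos θ, r sin θ) = (26.282926, 12.255930)
h = r sin θ − e = 12.255930 − 17 = -4.744070
x = r cos θ + √(L² − h²) = 26.282926 + √(54289.0 − 22.5062) = 26.282926 + 232.951698 = 259.234624

259.2346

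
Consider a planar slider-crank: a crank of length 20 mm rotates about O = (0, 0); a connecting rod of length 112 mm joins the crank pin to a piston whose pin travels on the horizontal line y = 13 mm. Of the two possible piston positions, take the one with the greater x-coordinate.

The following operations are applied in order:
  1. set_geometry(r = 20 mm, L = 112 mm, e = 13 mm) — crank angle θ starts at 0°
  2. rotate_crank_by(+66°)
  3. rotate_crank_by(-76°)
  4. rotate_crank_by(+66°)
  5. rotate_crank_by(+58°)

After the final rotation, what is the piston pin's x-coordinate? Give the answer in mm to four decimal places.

set_geometry: r = 20 mm, L = 112 mm, e = 13 mm; θ ← 0°
rotate_crank_by(+66°): θ ← 0° +66° = 66°
rotate_crank_by(-76°): θ ← 66° -76° = -10°
rotate_crank_by(+66°): θ ← -10° +66° = 56°
rotate_crank_by(+58°): θ ← 56° +58° = 114°
crank pin P = (r cos θ, r sin θ) = (-8.134733, 18.270909)
h = r sin θ − e = 18.270909 − 13 = 5.270909
x = r cos θ + √(L² − h²) = -8.134733 + √(12544.0 − 27.7825) = -8.134733 + 111.875902 = 103.741169

103.7412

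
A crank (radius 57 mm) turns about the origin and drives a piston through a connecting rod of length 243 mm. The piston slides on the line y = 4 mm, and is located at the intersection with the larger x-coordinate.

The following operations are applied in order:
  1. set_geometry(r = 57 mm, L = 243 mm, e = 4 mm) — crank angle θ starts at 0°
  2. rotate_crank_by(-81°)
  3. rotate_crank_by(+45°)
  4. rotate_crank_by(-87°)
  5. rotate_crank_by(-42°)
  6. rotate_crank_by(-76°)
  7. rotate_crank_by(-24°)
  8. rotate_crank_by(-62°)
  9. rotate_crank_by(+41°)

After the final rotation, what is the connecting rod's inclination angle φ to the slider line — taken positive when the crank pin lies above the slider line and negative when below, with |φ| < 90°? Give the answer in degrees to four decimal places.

set_geometry: r = 57 mm, L = 243 mm, e = 4 mm; θ ← 0°
rotate_crank_by(-81°): θ ← 0° -81° = -81°
rotate_crank_by(+45°): θ ← -81° +45° = -36°
rotate_crank_by(-87°): θ ← -36° -87° = -123°
rotate_crank_by(-42°): θ ← -123° -42° = -165°
rotate_crank_by(-76°): θ ← -165° -76° = -241°
rotate_crank_by(-24°): θ ← -241° -24° = -265°
rotate_crank_by(-62°): θ ← -265° -62° = -327°
rotate_crank_by(+41°): θ ← -327° +41° = -286°
crank pin P = (r cos θ, r sin θ) = (15.711329, 54.791917)
h = r sin θ − e = 54.791917 − 4 = 50.791917
sin φ = h / L = 50.791917 / 243 = 0.20902023
φ = arcsin(0.20902023) = 12.064942°

12.0649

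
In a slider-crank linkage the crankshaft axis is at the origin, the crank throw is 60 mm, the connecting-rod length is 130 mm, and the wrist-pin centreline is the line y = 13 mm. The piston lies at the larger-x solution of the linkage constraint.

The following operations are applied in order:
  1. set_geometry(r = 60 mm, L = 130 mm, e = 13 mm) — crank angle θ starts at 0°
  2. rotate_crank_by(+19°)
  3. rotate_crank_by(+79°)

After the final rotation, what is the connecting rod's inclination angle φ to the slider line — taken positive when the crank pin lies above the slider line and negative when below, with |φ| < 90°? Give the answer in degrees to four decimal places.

20.9189

set_geometry: r = 60 mm, L = 130 mm, e = 13 mm; θ ← 0°
rotate_crank_by(+19°): θ ← 0° +19° = 19°
rotate_crank_by(+79°): θ ← 19° +79° = 98°
crank pin P = (r cos θ, r sin θ) = (-8.350386, 59.416084)
h = r sin θ − e = 59.416084 − 13 = 46.416084
sin φ = h / L = 46.416084 / 130 = 0.35704680
φ = arcsin(0.35704680) = 20.918940°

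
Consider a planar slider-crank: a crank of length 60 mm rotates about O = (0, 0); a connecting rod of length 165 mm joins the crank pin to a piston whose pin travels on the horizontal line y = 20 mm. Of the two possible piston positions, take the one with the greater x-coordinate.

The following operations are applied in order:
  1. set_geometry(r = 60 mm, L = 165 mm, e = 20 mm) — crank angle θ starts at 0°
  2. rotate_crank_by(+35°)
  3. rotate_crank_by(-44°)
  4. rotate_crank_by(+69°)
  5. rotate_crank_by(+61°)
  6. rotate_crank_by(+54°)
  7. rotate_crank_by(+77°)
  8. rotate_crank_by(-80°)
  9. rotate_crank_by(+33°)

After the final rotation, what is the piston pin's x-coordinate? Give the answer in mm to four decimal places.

set_geometry: r = 60 mm, L = 165 mm, e = 20 mm; θ ← 0°
rotate_crank_by(+35°): θ ← 0° +35° = 35°
rotate_crank_by(-44°): θ ← 35° -44° = -9°
rotate_crank_by(+69°): θ ← -9° +69° = 60°
rotate_crank_by(+61°): θ ← 60° +61° = 121°
rotate_crank_by(+54°): θ ← 121° +54° = 175°
rotate_crank_by(+77°): θ ← 175° +77° = 252°
rotate_crank_by(-80°): θ ← 252° -80° = 172°
rotate_crank_by(+33°): θ ← 172° +33° = 205°
crank pin P = (r cos θ, r sin θ) = (-54.378467, -25.357096)
h = r sin θ − e = -25.357096 − 20 = -45.357096
x = r cos θ + √(L² − h²) = -54.378467 + √(27225.0 − 2057.2661) = -54.378467 + 158.643417 = 104.264950

104.2650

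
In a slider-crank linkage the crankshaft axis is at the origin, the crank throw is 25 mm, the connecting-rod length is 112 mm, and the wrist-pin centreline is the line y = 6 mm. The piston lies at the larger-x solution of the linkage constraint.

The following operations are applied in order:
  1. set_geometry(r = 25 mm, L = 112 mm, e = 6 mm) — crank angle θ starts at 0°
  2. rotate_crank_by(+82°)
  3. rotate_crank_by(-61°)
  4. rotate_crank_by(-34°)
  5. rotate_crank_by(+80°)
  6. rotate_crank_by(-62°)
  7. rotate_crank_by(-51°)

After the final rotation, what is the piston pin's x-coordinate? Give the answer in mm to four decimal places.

126.7684

set_geometry: r = 25 mm, L = 112 mm, e = 6 mm; θ ← 0°
rotate_crank_by(+82°): θ ← 0° +82° = 82°
rotate_crank_by(-61°): θ ← 82° -61° = 21°
rotate_crank_by(-34°): θ ← 21° -34° = -13°
rotate_crank_by(+80°): θ ← -13° +80° = 67°
rotate_crank_by(-62°): θ ← 67° -62° = 5°
rotate_crank_by(-51°): θ ← 5° -51° = -46°
crank pin P = (r cos θ, r sin θ) = (17.366459, -17.983495)
h = r sin θ − e = -17.983495 − 6 = -23.983495
x = r cos θ + √(L² − h²) = 17.366459 + √(12544.0 − 575.2080) = 17.366459 + 109.401974 = 126.768433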